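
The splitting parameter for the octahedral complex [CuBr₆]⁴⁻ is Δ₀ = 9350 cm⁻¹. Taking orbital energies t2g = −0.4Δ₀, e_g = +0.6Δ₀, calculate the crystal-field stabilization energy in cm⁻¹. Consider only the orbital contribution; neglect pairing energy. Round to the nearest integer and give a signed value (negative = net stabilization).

Each Br⁻ contributes -1; 6 × (-1) = -6. With overall charge -4, Cu is in the +2 oxidation state.
Cu sits in group 11; removing 2 electrons leaves Cu²⁺ with 11 − 2 = 9 d electrons.
The d⁹ electrons fill as t2g^6 e_g^3.
CFSE(orbital) = 6×(-0.4Δ₀) + 3×(0.6Δ₀) = -0.6Δ₀; with Δ₀ = 9350 cm⁻¹ that is -5610 cm⁻¹.

-5610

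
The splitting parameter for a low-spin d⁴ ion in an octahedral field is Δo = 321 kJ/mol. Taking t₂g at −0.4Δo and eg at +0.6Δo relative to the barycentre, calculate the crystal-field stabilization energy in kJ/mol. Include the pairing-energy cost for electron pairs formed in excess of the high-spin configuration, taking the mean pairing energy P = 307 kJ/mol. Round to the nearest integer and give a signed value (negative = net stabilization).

-207

Electron filling gives t₂g⁴ eg⁰.
The orbital stabilization is -1.6Δo = -1.6 × 321 = -514 kJ/mol.
High-spin d⁴ would be t₂g³ eg¹ with 0 pairs; low-spin has 1, so 1 excess pair costs +1P = +307 kJ/mol.
Combining: -514 + 307 = -207 kJ/mol.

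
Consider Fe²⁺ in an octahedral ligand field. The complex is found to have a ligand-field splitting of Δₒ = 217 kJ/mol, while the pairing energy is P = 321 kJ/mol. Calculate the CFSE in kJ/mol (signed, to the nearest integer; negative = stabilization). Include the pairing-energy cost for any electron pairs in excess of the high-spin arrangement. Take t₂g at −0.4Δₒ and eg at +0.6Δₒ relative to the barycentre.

-87

Fe is in group 8, so Fe²⁺ is d⁶ (8 − 2 = 6).
Here Δₒ < P (217 < 321), so the high-spin state is favoured.
That gives t₂g⁴ eg².
Orbital CFSE = -0.4Δₒ = -0.4 × 217 = -87 kJ/mol.
High-spin has no excess pairs, so no pairing correction applies.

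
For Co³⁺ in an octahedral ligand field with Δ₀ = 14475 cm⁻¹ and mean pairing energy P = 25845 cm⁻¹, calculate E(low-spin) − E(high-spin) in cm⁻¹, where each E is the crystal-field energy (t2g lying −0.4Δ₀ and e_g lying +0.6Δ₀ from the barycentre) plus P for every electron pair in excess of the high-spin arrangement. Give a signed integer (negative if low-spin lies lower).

22740

Co is in group 9, so Co³⁺ is d⁶ (9 − 3 = 6).
High-spin: t2g^4 e_g^2, CFSE = -0.4Δ₀ = -5790 cm⁻¹.
Low-spin: t2g^6 e_g^0, orbital CFSE = -2.4Δ₀ = -34740 cm⁻¹; plus 2 excess pairs × P = +51690 cm⁻¹; total 16950 cm⁻¹.
Thus E(LS) − E(HS) = 22740 cm⁻¹.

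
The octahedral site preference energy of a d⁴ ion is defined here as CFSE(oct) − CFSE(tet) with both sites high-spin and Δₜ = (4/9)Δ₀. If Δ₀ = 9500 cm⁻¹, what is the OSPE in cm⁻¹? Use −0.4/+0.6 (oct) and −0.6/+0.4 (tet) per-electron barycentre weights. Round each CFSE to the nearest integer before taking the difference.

-4011

Octahedral high-spin t₂g³ eg¹: CFSE = -0.6 × 9500 = -5700 cm⁻¹.
In a tetrahedral site the filling is e² t₂²: CFSE(tet) = -0.4Δₜ = -0.4 × (4/9)(9500) = -1689 cm⁻¹.
OSPE = -5700 − (-1689) = -4011 cm⁻¹.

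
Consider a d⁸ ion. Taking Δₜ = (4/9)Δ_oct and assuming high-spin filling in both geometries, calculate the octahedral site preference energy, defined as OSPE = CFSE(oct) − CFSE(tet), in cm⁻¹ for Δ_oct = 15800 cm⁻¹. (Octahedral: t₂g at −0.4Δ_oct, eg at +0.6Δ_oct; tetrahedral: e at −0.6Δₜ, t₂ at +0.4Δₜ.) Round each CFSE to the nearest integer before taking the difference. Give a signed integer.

In an octahedral site d⁸ (HS) is t₂g⁶ eg², giving CFSE(oct) = -1.2Δ_oct = -18960 cm⁻¹.
Tetrahedral: e⁴ t₂⁴, CFSE = 4(−0.6) + 4(+0.4) = -0.8Δₜ = -0.8 × (4/9) × 15800 = -5618 cm⁻¹.
OSPE = -18960 − (-5618) = -13342 cm⁻¹.

-13342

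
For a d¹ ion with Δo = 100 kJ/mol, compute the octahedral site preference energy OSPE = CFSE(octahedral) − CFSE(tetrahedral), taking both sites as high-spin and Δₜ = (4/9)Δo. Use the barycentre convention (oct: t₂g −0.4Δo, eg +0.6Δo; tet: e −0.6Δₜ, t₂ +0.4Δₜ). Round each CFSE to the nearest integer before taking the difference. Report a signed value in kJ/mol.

Octahedral (high-spin): t₂g¹ eg⁰, CFSE = 1(−0.4) + 0(+0.6) = -0.4Δo = -0.4 × 100 = -40 kJ/mol.
Tetrahedral: e¹ t₂⁰, CFSE = 1(−0.6) + 0(+0.4) = -0.6Δₜ = -0.6 × (4/9) × 100 = -27 kJ/mol.
Subtracting, OSPE = -40 − (-27) = -13 kJ/mol.

-13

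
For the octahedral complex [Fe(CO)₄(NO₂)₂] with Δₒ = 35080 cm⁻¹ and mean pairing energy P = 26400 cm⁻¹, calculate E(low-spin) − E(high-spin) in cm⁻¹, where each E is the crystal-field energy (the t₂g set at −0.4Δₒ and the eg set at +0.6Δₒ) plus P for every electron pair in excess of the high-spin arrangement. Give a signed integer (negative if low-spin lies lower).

Ligand charges: 4×(+0) from CO and 2×(-1) from NO₂⁻ sum to -2; with overall charge +0, Fe is +2.
Group 8 minus oxidation state +2 gives a d⁶ configuration for Fe²⁺.
High-spin d⁶ fills as t₂g⁴ eg² with CFSE 4(−0.4) + 2(+0.6) = -0.4Δₒ = -14032 cm⁻¹.
Low-spin t₂g⁶ eg⁰ gives -2.4Δₒ = -84192 cm⁻¹, but forming 2 extra pairs costs 2P = 52800 cm⁻¹, so E(LS) = -84192 + 52800 = -31392 cm⁻¹.
E(LS) − E(HS) = -31392 − (-14032) = -17360 cm⁻¹.

-17360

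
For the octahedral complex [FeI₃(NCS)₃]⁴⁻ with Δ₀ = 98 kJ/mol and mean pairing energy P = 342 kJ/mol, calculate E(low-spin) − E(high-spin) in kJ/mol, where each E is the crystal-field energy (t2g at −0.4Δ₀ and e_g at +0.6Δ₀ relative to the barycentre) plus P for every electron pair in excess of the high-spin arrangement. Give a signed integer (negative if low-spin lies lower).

488

Ligand charges: 3×(-1) from I⁻ and 3×(-1) from NCS⁻ sum to -6; with overall charge -4, Fe is +2.
Fe²⁺: group 8, so d-count = 8 − 2 = 6.
High-spin d⁶ fills as t2g^4 e_g^2 with CFSE 4(−0.4) + 2(+0.6) = -0.4Δ₀ = -39 kJ/mol.
Low-spin: t2g^6 e_g^0, orbital CFSE = -2.4Δ₀ = -235 kJ/mol; plus 2 excess pairs × P = +684 kJ/mol; total 449 kJ/mol.
The difference is 449 − (-39) = 488 kJ/mol, so high-spin lies lower.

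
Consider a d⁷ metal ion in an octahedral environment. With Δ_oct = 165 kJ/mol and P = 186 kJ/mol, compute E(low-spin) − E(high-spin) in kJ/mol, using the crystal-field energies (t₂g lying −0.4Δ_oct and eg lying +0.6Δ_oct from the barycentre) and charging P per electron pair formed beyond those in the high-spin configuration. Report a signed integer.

21

High-spin: t₂g⁵ eg², CFSE = -0.8Δ_oct = -132 kJ/mol.
For low-spin the configuration is t₂g⁶ eg¹: orbital energy -1.8 × 165 = -297 kJ/mol, and 1 additional pair relative to high-spin adds 186 kJ/mol, giving -111 kJ/mol.
Thus E(LS) − E(HS) = 21 kJ/mol.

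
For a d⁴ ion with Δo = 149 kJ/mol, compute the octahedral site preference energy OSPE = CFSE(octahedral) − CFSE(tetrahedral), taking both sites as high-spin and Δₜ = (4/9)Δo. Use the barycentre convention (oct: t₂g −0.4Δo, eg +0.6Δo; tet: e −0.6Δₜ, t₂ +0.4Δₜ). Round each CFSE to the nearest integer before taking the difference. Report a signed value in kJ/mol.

-63

Octahedral high-spin t₂g³ eg¹: CFSE = -0.6 × 149 = -89 kJ/mol.
Tetrahedral e² t₂² gives -0.4Δₜ = -0.4 × (4/9) × 149 = -26 kJ/mol.
Subtracting, OSPE = -89 − (-26) = -63 kJ/mol.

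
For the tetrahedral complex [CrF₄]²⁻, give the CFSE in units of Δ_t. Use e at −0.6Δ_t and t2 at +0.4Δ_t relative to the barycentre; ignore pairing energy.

-0.4 Δ_t

Each F⁻ contributes -1; 4 × (-1) = -4. With overall charge -2, Cr is in the +2 oxidation state.
Cr sits in group 6; removing 2 electrons leaves Cr²⁺ with 6 − 2 = 4 d electrons.
Tetrahedral fields are weak (Δₜ ≈ 4/9 Δₒ), so electrons fill high-spin.
Configuration: e^2 t2^2.
CFSE = 2(-0.6Δ_t) + 2(0.4Δ_t) = -1.2Δ_t + 0.8Δ_t = -0.4Δ_t.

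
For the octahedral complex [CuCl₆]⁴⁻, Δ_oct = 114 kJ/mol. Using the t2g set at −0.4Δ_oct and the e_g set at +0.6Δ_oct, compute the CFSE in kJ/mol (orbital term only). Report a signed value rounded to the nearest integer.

-68

Each Cl⁻ contributes -1; 6 × (-1) = -6. With overall charge -4, Cu is in the +2 oxidation state.
Group 11 minus oxidation state +2 gives a d⁹ configuration for Cu²⁺.
For octahedral d⁹ the high- and low-spin configurations coincide.
Configuration: t2g^6 e_g^3.
CFSE(orbital) = 6×(-0.4Δ_oct) + 3×(0.6Δ_oct) = -0.6Δ_oct; with Δ_oct = 114 kJ/mol that is -68 kJ/mol.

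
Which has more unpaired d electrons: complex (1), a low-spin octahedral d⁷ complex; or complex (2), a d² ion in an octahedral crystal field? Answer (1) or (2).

(2)

(1): t₂g⁶ eg¹ → 1 unpaired.
(2): For octahedral d² the high- and low-spin configurations coincide; t2g^2 e_g^0 → 2 unpaired.
So (2) has more unpaired electrons.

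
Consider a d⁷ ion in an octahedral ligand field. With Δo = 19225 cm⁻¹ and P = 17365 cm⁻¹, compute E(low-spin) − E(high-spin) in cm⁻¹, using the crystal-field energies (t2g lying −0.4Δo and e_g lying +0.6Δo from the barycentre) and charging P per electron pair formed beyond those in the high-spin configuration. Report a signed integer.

-1860

In the high-spin limit (t2g^5 e_g^2) the orbital term is -0.8Δo = -15380 cm⁻¹, with no excess pairing.
Low-spin t2g^6 e_g^1 gives -1.8Δo = -34605 cm⁻¹, but forming 1 extra pair costs 1P = 17365 cm⁻¹, so E(LS) = -34605 + 17365 = -17240 cm⁻¹.
E(LS) − E(HS) = -17240 − (-15380) = -1860 cm⁻¹.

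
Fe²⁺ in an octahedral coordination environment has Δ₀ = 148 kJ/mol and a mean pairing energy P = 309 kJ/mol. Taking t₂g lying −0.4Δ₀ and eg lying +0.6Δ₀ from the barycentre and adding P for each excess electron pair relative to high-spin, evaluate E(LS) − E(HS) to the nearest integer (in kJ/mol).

322

Fe is in group 8, so Fe²⁺ is d⁶ (8 − 2 = 6).
In the high-spin limit (t₂g⁴ eg²) the orbital term is -0.4Δ₀ = -59 kJ/mol, with no excess pairing.
Low-spin: t₂g⁶ eg⁰, orbital CFSE = -2.4Δ₀ = -355 kJ/mol; plus 2 excess pairs × P = +618 kJ/mol; total 263 kJ/mol.
Thus E(LS) − E(HS) = 322 kJ/mol.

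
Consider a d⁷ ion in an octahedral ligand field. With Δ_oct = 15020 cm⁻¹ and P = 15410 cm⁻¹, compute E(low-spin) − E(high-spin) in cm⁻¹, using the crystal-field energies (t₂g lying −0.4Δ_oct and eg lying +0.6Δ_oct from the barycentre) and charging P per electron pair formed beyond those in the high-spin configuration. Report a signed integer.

390

High-spin: t₂g⁵ eg², CFSE = -0.8Δ_oct = -12016 cm⁻¹.
For low-spin the configuration is t₂g⁶ eg¹: orbital energy -1.8 × 15020 = -27036 cm⁻¹, and 1 additional pair relative to high-spin adds 15410 cm⁻¹, giving -11626 cm⁻¹.
Thus E(LS) − E(HS) = 390 cm⁻¹.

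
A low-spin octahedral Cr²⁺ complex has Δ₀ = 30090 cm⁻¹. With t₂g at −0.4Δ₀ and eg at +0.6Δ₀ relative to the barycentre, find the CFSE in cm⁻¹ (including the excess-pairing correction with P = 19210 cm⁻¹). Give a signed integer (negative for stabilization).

Cr²⁺: group 6, so d-count = 6 − 2 = 4.
The d⁴ electrons fill as t₂g⁴ eg⁰.
Orbital CFSE = 4(-0.4) + 0(0.6) = -1.6Δ₀ = -1.6 × 30090 = -48144 cm⁻¹.
High-spin d⁴ would be t₂g³ eg¹ with 0 pairs; low-spin has 1, so 1 excess pair costs +1P = +19210 cm⁻¹.
Net CFSE = -48144 + 19210 = -28934 cm⁻¹.

-28934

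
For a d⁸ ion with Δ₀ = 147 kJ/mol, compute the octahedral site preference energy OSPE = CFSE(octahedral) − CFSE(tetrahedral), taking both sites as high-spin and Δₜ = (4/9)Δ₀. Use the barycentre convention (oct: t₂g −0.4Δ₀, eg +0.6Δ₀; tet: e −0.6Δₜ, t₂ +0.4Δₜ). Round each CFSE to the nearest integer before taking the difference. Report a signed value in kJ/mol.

-124

Octahedral (high-spin): t₂g⁶ eg², CFSE = 6(−0.4) + 2(+0.6) = -1.2Δ₀ = -1.2 × 147 = -176 kJ/mol.
Tetrahedral: e⁴ t₂⁴, CFSE = 4(−0.6) + 4(+0.4) = -0.8Δₜ = -0.8 × (4/9) × 147 = -52 kJ/mol.
Subtracting, OSPE = -176 − (-52) = -124 kJ/mol.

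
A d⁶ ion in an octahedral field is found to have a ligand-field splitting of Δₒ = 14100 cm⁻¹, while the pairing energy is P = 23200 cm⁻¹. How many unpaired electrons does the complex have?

Here Δₒ < P (14100 < 23200), so the high-spin state is favoured.
That gives t₂g⁴ eg².
Unpaired electrons: 4.

4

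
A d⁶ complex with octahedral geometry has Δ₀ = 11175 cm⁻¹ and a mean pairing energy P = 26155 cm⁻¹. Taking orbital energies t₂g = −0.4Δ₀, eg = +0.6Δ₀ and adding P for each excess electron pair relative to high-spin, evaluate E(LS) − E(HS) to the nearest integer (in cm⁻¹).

High-spin: t₂g⁴ eg², CFSE = -0.4Δ₀ = -4470 cm⁻¹.
Low-spin: t₂g⁶ eg⁰, orbital CFSE = -2.4Δ₀ = -26820 cm⁻¹; plus 2 excess pairs × P = +52310 cm⁻¹; total 25490 cm⁻¹.
E(LS) − E(HS) = 25490 − (-4470) = 29960 cm⁻¹.

29960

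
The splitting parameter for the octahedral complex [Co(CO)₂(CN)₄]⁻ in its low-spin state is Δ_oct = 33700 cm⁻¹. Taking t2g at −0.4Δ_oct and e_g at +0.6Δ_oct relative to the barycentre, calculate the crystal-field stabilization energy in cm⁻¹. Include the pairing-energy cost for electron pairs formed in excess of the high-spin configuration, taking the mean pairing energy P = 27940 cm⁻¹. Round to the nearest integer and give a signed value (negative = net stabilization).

Ligand charges: 2×(+0) from CO and 4×(-1) from CN⁻ sum to -4; with overall charge -1, Co is +3.
Co sits in group 9; removing 3 electrons leaves Co³⁺ with 9 − 3 = 6 d electrons.
The d⁶ electrons fill as t2g^6 e_g^0.
The orbital stabilization is -2.4Δ_oct = -2.4 × 33700 = -80880 cm⁻¹.
High-spin d⁶ would be t2g^4 e_g^2 with 1 pair; low-spin has 3, so 2 excess pairs cost +2P = +55880 cm⁻¹.
Combining: -80880 + 55880 = -25000 cm⁻¹.

-25000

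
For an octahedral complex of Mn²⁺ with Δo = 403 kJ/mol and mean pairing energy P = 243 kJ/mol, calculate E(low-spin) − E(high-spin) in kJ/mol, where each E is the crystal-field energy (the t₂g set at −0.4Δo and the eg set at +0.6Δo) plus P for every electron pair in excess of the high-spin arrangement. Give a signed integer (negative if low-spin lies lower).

Mn sits in group 7; removing 2 electrons leaves Mn²⁺ with 7 − 2 = 5 d electrons.
In the high-spin limit (t₂g³ eg²) the orbital term is 0.0Δo = 0 kJ/mol, with no excess pairing.
Low-spin t₂g⁵ eg⁰ gives -2.0Δo = -806 kJ/mol, but forming 2 extra pairs costs 2P = 486 kJ/mol, so E(LS) = -806 + 486 = -320 kJ/mol.
Thus E(LS) − E(HS) = -320 kJ/mol.

-320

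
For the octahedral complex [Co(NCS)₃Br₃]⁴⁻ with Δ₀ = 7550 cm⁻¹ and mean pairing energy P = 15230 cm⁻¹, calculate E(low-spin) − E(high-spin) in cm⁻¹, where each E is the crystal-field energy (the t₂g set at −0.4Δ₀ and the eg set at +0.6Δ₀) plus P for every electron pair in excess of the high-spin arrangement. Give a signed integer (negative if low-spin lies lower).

Ligand charges: 3×(-1) from NCS⁻ and 3×(-1) from Br⁻ sum to -6; with overall charge -4, Co is +2.
Co sits in group 9; removing 2 electrons leaves Co²⁺ with 9 − 2 = 7 d electrons.
High-spin: t₂g⁵ eg², CFSE = -0.8Δ₀ = -6040 cm⁻¹.
For low-spin the configuration is t₂g⁶ eg¹: orbital energy -1.8 × 7550 = -13590 cm⁻¹, and 1 additional pair relative to high-spin adds 15230 cm⁻¹, giving 1640 cm⁻¹.
The difference is 1640 − (-6040) = 7680 cm⁻¹, so high-spin lies lower.

7680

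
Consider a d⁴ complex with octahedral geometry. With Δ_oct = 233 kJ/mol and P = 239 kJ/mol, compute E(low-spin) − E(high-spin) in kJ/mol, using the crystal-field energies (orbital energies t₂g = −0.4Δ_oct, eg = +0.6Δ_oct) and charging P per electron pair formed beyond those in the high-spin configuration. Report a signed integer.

6

In the high-spin limit (t₂g³ eg¹) the orbital term is -0.6Δ_oct = -140 kJ/mol, with no excess pairing.
For low-spin the configuration is t₂g⁴ eg⁰: orbital energy -1.6 × 233 = -373 kJ/mol, and 1 additional pair relative to high-spin adds 239 kJ/mol, giving -134 kJ/mol.
The difference is -134 − (-140) = 6 kJ/mol, so high-spin lies lower.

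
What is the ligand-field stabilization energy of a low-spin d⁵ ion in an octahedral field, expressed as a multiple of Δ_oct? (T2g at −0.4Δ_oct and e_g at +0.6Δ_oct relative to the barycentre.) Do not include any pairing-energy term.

Configuration: t2g^5 e_g^0.
CFSE = 5(-0.4Δ_oct) + 0(0.6Δ_oct) = -2.0Δ_oct + 0.0Δ_oct = -2.0Δ_oct.

-2.0 Δ_oct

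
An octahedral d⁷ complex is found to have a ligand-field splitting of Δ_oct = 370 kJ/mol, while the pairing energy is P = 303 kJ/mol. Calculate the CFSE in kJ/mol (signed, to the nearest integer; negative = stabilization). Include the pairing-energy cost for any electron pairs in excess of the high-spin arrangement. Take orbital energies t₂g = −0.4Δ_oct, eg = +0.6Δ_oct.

Since Δ_oct = 370 kJ/mol > P = 303 kJ/mol, the complex adopts the low-spin configuration.
Filling d⁷ accordingly: t₂g⁶ eg¹.
Orbital CFSE = -1.8Δ_oct = -1.8 × 370 = -666 kJ/mol.
Excess pairs vs high-spin: 3 − 2 = 1; pairing cost = +303 kJ/mol.
Net CFSE = -666 + 303 = -363 kJ/mol.

-363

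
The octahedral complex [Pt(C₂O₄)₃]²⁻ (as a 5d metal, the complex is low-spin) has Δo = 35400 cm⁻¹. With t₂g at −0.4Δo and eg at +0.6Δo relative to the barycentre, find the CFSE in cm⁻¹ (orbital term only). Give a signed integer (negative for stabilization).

-84960

Each C₂O₄²⁻ contributes -2; 3 × (-2) = -6. With overall charge -2, Pt is in the +4 oxidation state.
Pt sits in group 10; removing 4 electrons leaves Pt⁴⁺ with 10 − 4 = 6 d electrons.
Configuration: t₂g⁶ eg⁰.
CFSE(orbital) = 6×(-0.4Δo) + 0×(0.6Δo) = -2.4Δo; with Δo = 35400 cm⁻¹ that is -84960 cm⁻¹.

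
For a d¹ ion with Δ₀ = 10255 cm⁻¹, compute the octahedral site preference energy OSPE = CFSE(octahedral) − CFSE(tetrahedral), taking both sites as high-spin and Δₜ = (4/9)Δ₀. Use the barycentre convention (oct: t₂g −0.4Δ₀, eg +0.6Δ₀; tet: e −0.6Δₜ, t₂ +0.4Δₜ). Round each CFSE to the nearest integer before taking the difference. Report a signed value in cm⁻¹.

Octahedral (high-spin): t₂g¹ eg⁰, CFSE = 1(−0.4) + 0(+0.6) = -0.4Δ₀ = -0.4 × 10255 = -4102 cm⁻¹.
In a tetrahedral site the filling is e¹ t₂⁰: CFSE(tet) = -0.6Δₜ = -0.6 × (4/9)(10255) = -2735 cm⁻¹.
Subtracting, OSPE = -4102 − (-2735) = -1367 cm⁻¹.

-1367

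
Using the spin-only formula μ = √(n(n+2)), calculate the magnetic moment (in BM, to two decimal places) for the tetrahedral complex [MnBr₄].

3.87 BM

Each Br⁻ contributes -1; 4 × (-1) = -4. With overall charge +0, Mn is in the +4 oxidation state.
Mn is in group 7, so Mn⁴⁺ is d³ (7 − 4 = 3).
Tetrahedral fields are weak (Δₜ ≈ 4/9 Δₒ), so electrons fill high-spin.
Configuration: e² t₂¹ → 3 unpaired electrons.
μ(spin-only) = √[3(3+2)] = √15 ≈ 3.87 BM.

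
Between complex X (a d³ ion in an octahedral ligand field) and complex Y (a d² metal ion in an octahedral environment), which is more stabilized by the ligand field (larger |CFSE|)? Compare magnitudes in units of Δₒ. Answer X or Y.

X: t2g^3 e_g^0, CFSE = -1.2Δₒ.
Y: t2g^2 e_g^0, CFSE = -0.8Δₒ.
So X has the larger |CFSE|.

X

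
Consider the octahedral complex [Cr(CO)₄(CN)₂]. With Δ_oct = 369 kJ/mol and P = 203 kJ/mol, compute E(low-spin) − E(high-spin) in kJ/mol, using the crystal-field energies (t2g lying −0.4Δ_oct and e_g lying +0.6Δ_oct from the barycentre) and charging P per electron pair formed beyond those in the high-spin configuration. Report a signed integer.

Ligand charges: 4×(+0) from CO and 2×(-1) from CN⁻ sum to -2; with overall charge +0, Cr is +2.
Cr²⁺: group 6, so d-count = 6 − 2 = 4.
High-spin: t2g^3 e_g^1, CFSE = -0.6Δ_oct = -221 kJ/mol.
Low-spin t2g^4 e_g^0 gives -1.6Δ_oct = -590 kJ/mol, but forming 1 extra pair costs 1P = 203 kJ/mol, so E(LS) = -590 + 203 = -387 kJ/mol.
The difference is -387 − (-221) = -166 kJ/mol, so low-spin lies lower.

-166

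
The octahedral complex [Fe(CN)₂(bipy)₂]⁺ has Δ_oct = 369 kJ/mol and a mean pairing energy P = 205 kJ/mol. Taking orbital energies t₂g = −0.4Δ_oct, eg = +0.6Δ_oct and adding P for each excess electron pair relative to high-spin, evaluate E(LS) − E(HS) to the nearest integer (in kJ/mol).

Ligand charges: 2×(-1) from CN⁻ and 2×(+0) from bipy sum to -2; with overall charge +1, Fe is +3.
Fe³⁺: group 8, so d-count = 8 − 3 = 5.
In the high-spin limit (t₂g³ eg²) the orbital term is 0.0Δ_oct = 0 kJ/mol, with no excess pairing.
For low-spin the configuration is t₂g⁵ eg⁰: orbital energy -2.0 × 369 = -738 kJ/mol, and 2 additional pairs relative to high-spin add 410 kJ/mol, giving -328 kJ/mol.
E(LS) − E(HS) = -328 − (0) = -328 kJ/mol.

-328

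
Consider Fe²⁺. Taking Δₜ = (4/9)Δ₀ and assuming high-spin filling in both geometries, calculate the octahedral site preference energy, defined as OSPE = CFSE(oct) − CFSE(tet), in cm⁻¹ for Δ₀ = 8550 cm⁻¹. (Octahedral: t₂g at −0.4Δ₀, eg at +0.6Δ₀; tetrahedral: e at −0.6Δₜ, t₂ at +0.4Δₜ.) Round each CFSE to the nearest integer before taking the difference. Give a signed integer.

Fe²⁺: group 8, so d-count = 8 − 2 = 6.
Octahedral (high-spin): t₂g⁴ eg², CFSE = 4(−0.4) + 2(+0.6) = -0.4Δ₀ = -0.4 × 8550 = -3420 cm⁻¹.
Tetrahedral e³ t₂³ gives -0.6Δₜ = -0.6 × (4/9) × 8550 = -2280 cm⁻¹.
OSPE = CFSE(oct) − CFSE(tet) = -3420 − (-2280) = -1140 cm⁻¹.

-1140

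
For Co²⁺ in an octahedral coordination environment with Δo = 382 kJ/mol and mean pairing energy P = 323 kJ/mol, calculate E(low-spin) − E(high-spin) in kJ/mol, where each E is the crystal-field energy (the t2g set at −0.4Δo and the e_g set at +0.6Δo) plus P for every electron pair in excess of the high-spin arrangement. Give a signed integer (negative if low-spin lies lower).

Co²⁺: group 9, so d-count = 9 − 2 = 7.
In the high-spin limit (t2g^5 e_g^2) the orbital term is -0.8Δo = -306 kJ/mol, with no excess pairing.
Low-spin: t2g^6 e_g^1, orbital CFSE = -1.8Δo = -688 kJ/mol; plus 1 excess pair × P = +323 kJ/mol; total -365 kJ/mol.
The difference is -365 − (-306) = -59 kJ/mol, so low-spin lies lower.

-59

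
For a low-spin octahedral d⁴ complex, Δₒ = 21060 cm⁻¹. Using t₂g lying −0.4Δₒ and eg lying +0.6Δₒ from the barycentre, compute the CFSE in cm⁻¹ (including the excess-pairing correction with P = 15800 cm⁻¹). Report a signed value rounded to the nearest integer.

-17896

Configuration: t₂g⁴ eg⁰.
Orbital CFSE = 4(-0.4) + 0(0.6) = -1.6Δₒ = -1.6 × 21060 = -33696 cm⁻¹.
Relative to high-spin t₂g³ eg¹ (0 paired), the low-spin configuration has 1 additional pair, contributing +1 × 15800 = +15800 cm⁻¹.
Overall CFSE = -33696 + 15800 = -17896 cm⁻¹.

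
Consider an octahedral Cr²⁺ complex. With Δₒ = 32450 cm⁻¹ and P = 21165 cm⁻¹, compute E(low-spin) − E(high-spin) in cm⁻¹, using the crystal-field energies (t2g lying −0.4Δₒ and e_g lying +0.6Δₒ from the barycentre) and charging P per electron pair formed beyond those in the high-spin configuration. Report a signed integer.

Group 6 minus oxidation state +2 gives a d⁴ configuration for Cr²⁺.
High-spin d⁴ fills as t2g^3 e_g^1 with CFSE 3(−0.4) + 1(+0.6) = -0.6Δₒ = -19470 cm⁻¹.
Low-spin: t2g^4 e_g^0, orbital CFSE = -1.6Δₒ = -51920 cm⁻¹; plus 1 excess pair × P = +21165 cm⁻¹; total -30755 cm⁻¹.
The difference is -30755 − (-19470) = -11285 cm⁻¹, so low-spin lies lower.

-11285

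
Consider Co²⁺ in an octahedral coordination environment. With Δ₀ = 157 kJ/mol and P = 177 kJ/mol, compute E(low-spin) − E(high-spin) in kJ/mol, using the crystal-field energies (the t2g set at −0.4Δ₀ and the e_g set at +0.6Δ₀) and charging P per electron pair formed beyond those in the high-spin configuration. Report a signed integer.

20

Group 9 minus oxidation state +2 gives a d⁷ configuration for Co²⁺.
In the high-spin limit (t2g^5 e_g^2) the orbital term is -0.8Δ₀ = -126 kJ/mol, with no excess pairing.
Low-spin t2g^6 e_g^1 gives -1.8Δ₀ = -283 kJ/mol, but forming 1 extra pair costs 1P = 177 kJ/mol, so E(LS) = -283 + 177 = -106 kJ/mol.
Thus E(LS) − E(HS) = 20 kJ/mol.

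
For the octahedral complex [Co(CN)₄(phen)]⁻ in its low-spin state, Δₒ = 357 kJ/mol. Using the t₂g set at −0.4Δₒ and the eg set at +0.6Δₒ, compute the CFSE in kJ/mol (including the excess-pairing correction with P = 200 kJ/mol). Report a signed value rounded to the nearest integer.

-457

Ligand charges: 4×(-1) from CN⁻ and 1×(+0) from phen sum to -4; with overall charge -1, Co is +3.
Group 9 minus oxidation state +3 gives a d⁶ configuration for Co³⁺.
The d⁶ electrons fill as t₂g⁶ eg⁰.
Orbital CFSE = 6(-0.4) + 0(0.6) = -2.4Δₒ = -2.4 × 357 = -857 kJ/mol.
Pairing penalty: 3 pairs vs 1 in the high-spin reference → 2 extra × P = 400 kJ/mol.
Overall CFSE = -857 + 400 = -457 kJ/mol.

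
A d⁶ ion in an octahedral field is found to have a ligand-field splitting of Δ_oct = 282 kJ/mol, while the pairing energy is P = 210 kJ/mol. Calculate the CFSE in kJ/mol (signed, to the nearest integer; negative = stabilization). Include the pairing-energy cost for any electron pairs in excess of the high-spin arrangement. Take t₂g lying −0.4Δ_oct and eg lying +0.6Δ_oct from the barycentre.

Here Δ_oct > P (282 > 210), so the low-spin state is favoured.
Filling d⁶ accordingly: t₂g⁶ eg⁰.
Orbital CFSE = -2.4Δ_oct = -2.4 × 282 = -677 kJ/mol.
Excess pairs vs high-spin: 3 − 1 = 2; pairing cost = +420 kJ/mol.
Net CFSE = -677 + 420 = -257 kJ/mol.

-257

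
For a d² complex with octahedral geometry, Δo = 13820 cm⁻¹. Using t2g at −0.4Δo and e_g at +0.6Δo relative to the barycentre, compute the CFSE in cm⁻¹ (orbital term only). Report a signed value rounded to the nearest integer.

-11056

Configuration: t2g^2 e_g^0.
The orbital stabilization is -0.8Δo = -0.8 × 13820 = -11056 cm⁻¹.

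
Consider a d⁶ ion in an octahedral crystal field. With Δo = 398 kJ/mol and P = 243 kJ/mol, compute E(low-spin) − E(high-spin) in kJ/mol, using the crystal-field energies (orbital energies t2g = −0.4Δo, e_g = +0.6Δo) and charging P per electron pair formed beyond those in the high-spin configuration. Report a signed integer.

-310

High-spin: t2g^4 e_g^2, CFSE = -0.4Δo = -159 kJ/mol.
Low-spin t2g^6 e_g^0 gives -2.4Δo = -955 kJ/mol, but forming 2 extra pairs costs 2P = 486 kJ/mol, so E(LS) = -955 + 486 = -469 kJ/mol.
E(LS) − E(HS) = -469 − (-159) = -310 kJ/mol.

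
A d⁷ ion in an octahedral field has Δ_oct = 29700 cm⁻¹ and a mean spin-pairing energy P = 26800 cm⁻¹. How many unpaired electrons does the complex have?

Since Δ_oct = 29700 cm⁻¹ > P = 26800 cm⁻¹, the complex adopts the low-spin configuration.
That gives t2g^6 e_g^1.
Unpaired electrons: 1.

1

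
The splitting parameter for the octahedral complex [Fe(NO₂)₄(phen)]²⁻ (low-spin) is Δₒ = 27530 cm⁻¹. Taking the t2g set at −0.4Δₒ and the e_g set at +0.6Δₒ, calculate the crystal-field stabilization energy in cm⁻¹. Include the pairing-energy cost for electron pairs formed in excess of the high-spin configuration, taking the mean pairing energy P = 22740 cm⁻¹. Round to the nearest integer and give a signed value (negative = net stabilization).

-20592

Ligand charges: 4×(-1) from NO₂⁻ and 1×(+0) from phen sum to -4; with overall charge -2, Fe is +2.
Fe is in group 8, so Fe²⁺ is d⁶ (8 − 2 = 6).
The d⁶ electrons fill as t2g^6 e_g^0.
CFSE(orbital) = 6×(-0.4Δₒ) + 0×(0.6Δₒ) = -2.4Δₒ; with Δₒ = 27530 cm⁻¹ that is -66072 cm⁻¹.
High-spin d⁶ would be t2g^4 e_g^2 with 1 pair; low-spin has 3, so 2 excess pairs cost +2P = +45480 cm⁻¹.
Combining: -66072 + 45480 = -20592 cm⁻¹.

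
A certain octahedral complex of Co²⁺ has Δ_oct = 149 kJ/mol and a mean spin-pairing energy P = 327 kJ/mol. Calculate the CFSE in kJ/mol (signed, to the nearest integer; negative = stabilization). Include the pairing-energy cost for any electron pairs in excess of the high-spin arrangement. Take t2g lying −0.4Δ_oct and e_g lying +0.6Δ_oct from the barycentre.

Co is in group 9, so Co²⁺ is d⁷ (9 − 2 = 7).
With Δ_oct < P the complex is high-spin.
That gives t2g^5 e_g^2.
Orbital CFSE = -0.8Δ_oct = -0.8 × 149 = -119 kJ/mol.
High-spin has no excess pairs, so no pairing correction applies.

-119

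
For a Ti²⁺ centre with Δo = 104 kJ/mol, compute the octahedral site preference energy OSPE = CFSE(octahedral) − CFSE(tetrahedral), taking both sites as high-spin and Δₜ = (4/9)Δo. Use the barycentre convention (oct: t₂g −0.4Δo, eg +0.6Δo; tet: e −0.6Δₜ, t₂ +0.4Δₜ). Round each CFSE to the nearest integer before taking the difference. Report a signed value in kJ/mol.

Ti sits in group 4; removing 2 electrons leaves Ti²⁺ with 4 − 2 = 2 d electrons.
Octahedral high-spin t₂g² eg⁰: CFSE = -0.8 × 104 = -83 kJ/mol.
In a tetrahedral site the filling is e² t₂⁰: CFSE(tet) = -1.2Δₜ = -1.2 × (4/9)(104) = -55 kJ/mol.
Subtracting, OSPE = -83 − (-55) = -28 kJ/mol.

-28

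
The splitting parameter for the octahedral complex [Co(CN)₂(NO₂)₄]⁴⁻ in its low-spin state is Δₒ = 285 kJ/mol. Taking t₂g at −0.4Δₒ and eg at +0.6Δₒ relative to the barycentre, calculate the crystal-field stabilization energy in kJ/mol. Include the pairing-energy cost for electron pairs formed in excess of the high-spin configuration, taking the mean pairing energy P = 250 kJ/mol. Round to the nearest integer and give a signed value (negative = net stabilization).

-263

Ligand charges: 2×(-1) from CN⁻ and 4×(-1) from NO₂⁻ sum to -6; with overall charge -4, Co is +2.
Group 9 minus oxidation state +2 gives a d⁷ configuration for Co²⁺.
Configuration: t₂g⁶ eg¹.
The orbital stabilization is -1.8Δₒ = -1.8 × 285 = -513 kJ/mol.
Relative to high-spin t₂g⁵ eg² (2 paired), the low-spin configuration has 1 additional pair, contributing +1 × 250 = +250 kJ/mol.
Overall CFSE = -513 + 250 = -263 kJ/mol.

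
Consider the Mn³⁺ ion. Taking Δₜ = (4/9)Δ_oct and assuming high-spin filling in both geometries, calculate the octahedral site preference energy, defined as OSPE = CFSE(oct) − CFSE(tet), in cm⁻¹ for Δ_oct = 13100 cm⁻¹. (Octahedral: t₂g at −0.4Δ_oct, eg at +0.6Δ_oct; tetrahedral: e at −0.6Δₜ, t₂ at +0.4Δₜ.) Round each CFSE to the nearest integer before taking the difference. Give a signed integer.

Mn³⁺: group 7, so d-count = 7 − 3 = 4.
In an octahedral site d⁴ (HS) is t₂g³ eg¹, giving CFSE(oct) = -0.6Δ_oct = -7860 cm⁻¹.
Tetrahedral: e² t₂², CFSE = 2(−0.6) + 2(+0.4) = -0.4Δₜ = -0.4 × (4/9) × 13100 = -2329 cm⁻¹.
OSPE = -7860 − (-2329) = -5531 cm⁻¹.

-5531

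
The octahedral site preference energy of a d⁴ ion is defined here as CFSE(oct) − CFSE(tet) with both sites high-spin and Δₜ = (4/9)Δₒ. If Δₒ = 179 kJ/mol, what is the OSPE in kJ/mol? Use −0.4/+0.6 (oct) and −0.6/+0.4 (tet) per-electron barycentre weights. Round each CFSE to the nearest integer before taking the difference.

-75

In an octahedral site d⁴ (HS) is t₂g³ eg¹, giving CFSE(oct) = -0.6Δₒ = -107 kJ/mol.
In a tetrahedral site the filling is e² t₂²: CFSE(tet) = -0.4Δₜ = -0.4 × (4/9)(179) = -32 kJ/mol.
OSPE = -107 − (-32) = -75 kJ/mol.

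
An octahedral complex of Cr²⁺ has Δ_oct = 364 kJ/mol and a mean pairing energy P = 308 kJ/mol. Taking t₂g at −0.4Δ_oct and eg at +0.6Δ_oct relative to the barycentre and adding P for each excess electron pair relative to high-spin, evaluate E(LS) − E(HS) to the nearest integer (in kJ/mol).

-56

Cr is in group 6, so Cr²⁺ is d⁴ (6 − 2 = 4).
High-spin: t₂g³ eg¹, CFSE = -0.6Δ_oct = -218 kJ/mol.
Low-spin: t₂g⁴ eg⁰, orbital CFSE = -1.6Δ_oct = -582 kJ/mol; plus 1 excess pair × P = +308 kJ/mol; total -274 kJ/mol.
The difference is -274 − (-218) = -56 kJ/mol, so low-spin lies lower.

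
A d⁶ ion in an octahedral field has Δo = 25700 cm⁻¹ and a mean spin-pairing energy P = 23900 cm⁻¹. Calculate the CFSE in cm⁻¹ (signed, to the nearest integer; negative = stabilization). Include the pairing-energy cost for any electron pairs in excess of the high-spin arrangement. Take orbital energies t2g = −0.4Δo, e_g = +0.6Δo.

-13880

With Δo > P the complex is low-spin.
Configuration: t2g^6 e_g^0.
Orbital CFSE = -2.4Δo = -2.4 × 25700 = -61680 cm⁻¹.
Excess pairs vs high-spin: 3 − 1 = 2; pairing cost = +47800 cm⁻¹.
Net CFSE = -61680 + 47800 = -13880 cm⁻¹.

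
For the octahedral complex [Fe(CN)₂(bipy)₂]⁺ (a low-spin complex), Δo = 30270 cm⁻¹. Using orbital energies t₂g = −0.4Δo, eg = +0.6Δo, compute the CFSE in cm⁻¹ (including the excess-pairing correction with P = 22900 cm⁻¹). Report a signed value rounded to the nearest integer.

-14740

Ligand charges: 2×(-1) from CN⁻ and 2×(+0) from bipy sum to -2; with overall charge +1, Fe is +3.
Fe³⁺: group 8, so d-count = 8 − 3 = 5.
Electron filling gives t₂g⁵ eg⁰.
The orbital stabilization is -2.0Δo = -2.0 × 30270 = -60540 cm⁻¹.
Relative to high-spin t₂g³ eg² (0 paired), the low-spin configuration has 2 additional pairs, contributing +2 × 22900 = +45800 cm⁻¹.
Combining: -60540 + 45800 = -14740 cm⁻¹.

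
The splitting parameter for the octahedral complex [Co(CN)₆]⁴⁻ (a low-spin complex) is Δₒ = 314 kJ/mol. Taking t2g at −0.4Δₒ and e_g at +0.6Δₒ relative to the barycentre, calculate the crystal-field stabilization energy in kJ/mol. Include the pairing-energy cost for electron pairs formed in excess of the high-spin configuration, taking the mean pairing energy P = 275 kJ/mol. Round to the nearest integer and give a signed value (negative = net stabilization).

-290

Each CN⁻ contributes -1; 6 × (-1) = -6. With overall charge -4, Co is in the +2 oxidation state.
Co is in group 9, so Co²⁺ is d⁷ (9 − 2 = 7).
The d⁷ electrons fill as t2g^6 e_g^1.
The orbital stabilization is -1.8Δₒ = -1.8 × 314 = -565 kJ/mol.
High-spin d⁷ would be t2g^5 e_g^2 with 2 pairs; low-spin has 3, so 1 excess pair costs +1P = +275 kJ/mol.
Combining: -565 + 275 = -290 kJ/mol.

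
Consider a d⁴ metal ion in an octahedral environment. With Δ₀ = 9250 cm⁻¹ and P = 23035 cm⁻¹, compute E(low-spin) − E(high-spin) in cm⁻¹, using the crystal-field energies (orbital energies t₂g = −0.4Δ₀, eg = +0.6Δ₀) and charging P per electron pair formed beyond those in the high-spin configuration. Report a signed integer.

In the high-spin limit (t₂g³ eg¹) the orbital term is -0.6Δ₀ = -5550 cm⁻¹, with no excess pairing.
For low-spin the configuration is t₂g⁴ eg⁰: orbital energy -1.6 × 9250 = -14800 cm⁻¹, and 1 additional pair relative to high-spin adds 23035 cm⁻¹, giving 8235 cm⁻¹.
E(LS) − E(HS) = 8235 − (-5550) = 13785 cm⁻¹.

13785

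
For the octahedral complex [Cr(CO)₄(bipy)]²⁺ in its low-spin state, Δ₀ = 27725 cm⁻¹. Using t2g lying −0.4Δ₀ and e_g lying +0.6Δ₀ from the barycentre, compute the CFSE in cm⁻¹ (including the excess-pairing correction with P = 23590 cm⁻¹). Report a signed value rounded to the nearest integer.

Ligand charges: 4×(+0) from CO and 1×(+0) from bipy sum to +0; with overall charge +2, Cr is +2.
Cr²⁺: group 6, so d-count = 6 − 2 = 4.
Electron filling gives t2g^4 e_g^0.
CFSE(orbital) = 4×(-0.4Δ₀) + 0×(0.6Δ₀) = -1.6Δ₀; with Δ₀ = 27725 cm⁻¹ that is -44360 cm⁻¹.
Relative to high-spin t2g^3 e_g^1 (0 paired), the low-spin configuration has 1 additional pair, contributing +1 × 23590 = +23590 cm⁻¹.
Combining: -44360 + 23590 = -20770 cm⁻¹.

-20770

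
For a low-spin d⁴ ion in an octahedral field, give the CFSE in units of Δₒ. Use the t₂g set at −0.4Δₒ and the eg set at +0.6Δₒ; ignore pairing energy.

-1.6 Δₒ

Configuration: t₂g⁴ eg⁰.
CFSE = 4(-0.4Δₒ) + 0(0.6Δₒ) = -1.6Δₒ + 0.0Δₒ = -1.6Δₒ.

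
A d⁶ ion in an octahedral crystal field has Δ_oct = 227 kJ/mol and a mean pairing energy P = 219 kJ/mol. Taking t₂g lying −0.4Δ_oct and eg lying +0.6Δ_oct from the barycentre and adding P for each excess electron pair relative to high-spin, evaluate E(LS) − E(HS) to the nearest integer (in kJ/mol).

-16

High-spin: t₂g⁴ eg², CFSE = -0.4Δ_oct = -91 kJ/mol.
Low-spin t₂g⁶ eg⁰ gives -2.4Δ_oct = -545 kJ/mol, but forming 2 extra pairs costs 2P = 438 kJ/mol, so E(LS) = -545 + 438 = -107 kJ/mol.
E(LS) − E(HS) = -107 − (-91) = -16 kJ/mol.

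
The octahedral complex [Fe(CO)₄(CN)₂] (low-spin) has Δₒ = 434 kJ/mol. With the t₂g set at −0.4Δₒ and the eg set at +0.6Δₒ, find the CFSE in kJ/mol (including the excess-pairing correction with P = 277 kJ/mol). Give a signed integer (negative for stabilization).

Ligand charges: 4×(+0) from CO and 2×(-1) from CN⁻ sum to -2; with overall charge +0, Fe is +2.
Fe is in group 8, so Fe²⁺ is d⁶ (8 − 2 = 6).
Electron filling gives t₂g⁶ eg⁰.
CFSE(orbital) = 6×(-0.4Δₒ) + 0×(0.6Δₒ) = -2.4Δₒ; with Δₒ = 434 kJ/mol that is -1042 kJ/mol.
Relative to high-spin t₂g⁴ eg² (1 paired), the low-spin configuration has 2 additional pairs, contributing +2 × 277 = +554 kJ/mol.
Net CFSE = -1042 + 554 = -488 kJ/mol.

-488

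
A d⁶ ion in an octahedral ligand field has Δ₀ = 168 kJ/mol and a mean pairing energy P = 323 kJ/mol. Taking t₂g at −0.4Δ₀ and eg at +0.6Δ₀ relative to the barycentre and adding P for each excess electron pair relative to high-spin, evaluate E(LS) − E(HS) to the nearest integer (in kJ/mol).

High-spin d⁶ fills as t₂g⁴ eg² with CFSE 4(−0.4) + 2(+0.6) = -0.4Δ₀ = -67 kJ/mol.
Low-spin t₂g⁶ eg⁰ gives -2.4Δ₀ = -403 kJ/mol, but forming 2 extra pairs costs 2P = 646 kJ/mol, so E(LS) = -403 + 646 = 243 kJ/mol.
E(LS) − E(HS) = 243 − (-67) = 310 kJ/mol.

310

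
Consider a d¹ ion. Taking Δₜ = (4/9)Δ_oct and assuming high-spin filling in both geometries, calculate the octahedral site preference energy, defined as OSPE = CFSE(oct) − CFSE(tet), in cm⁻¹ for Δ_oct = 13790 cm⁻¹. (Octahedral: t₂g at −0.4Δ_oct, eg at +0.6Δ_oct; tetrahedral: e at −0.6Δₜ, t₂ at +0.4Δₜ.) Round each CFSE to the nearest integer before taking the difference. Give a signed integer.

Octahedral (high-spin): t2g^1 e_g^0, CFSE = 1(−0.4) + 0(+0.6) = -0.4Δ_oct = -0.4 × 13790 = -5516 cm⁻¹.
Tetrahedral: e^1 t2^0, CFSE = 1(−0.6) + 0(+0.4) = -0.6Δₜ = -0.6 × (4/9) × 13790 = -3677 cm⁻¹.
Subtracting, OSPE = -5516 − (-3677) = -1839 cm⁻¹.

-1839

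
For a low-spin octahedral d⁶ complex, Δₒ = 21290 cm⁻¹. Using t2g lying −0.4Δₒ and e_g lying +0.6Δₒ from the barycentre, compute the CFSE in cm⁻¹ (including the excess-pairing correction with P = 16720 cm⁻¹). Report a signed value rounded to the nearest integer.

Electron filling gives t2g^6 e_g^0.
The orbital stabilization is -2.4Δₒ = -2.4 × 21290 = -51096 cm⁻¹.
Relative to high-spin t2g^4 e_g^2 (1 paired), the low-spin configuration has 2 additional pairs, contributing +2 × 16720 = +33440 cm⁻¹.
Overall CFSE = -51096 + 33440 = -17656 cm⁻¹.

-17656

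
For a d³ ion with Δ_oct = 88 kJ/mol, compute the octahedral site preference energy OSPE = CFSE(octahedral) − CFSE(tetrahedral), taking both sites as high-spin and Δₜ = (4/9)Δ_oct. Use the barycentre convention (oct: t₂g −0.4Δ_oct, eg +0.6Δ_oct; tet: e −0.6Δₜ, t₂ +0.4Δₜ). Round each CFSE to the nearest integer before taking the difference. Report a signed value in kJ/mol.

Octahedral high-spin t₂g³ eg⁰: CFSE = -1.2 × 88 = -106 kJ/mol.
In a tetrahedral site the filling is e² t₂¹: CFSE(tet) = -0.8Δₜ = -0.8 × (4/9)(88) = -31 kJ/mol.
Subtracting, OSPE = -106 − (-31) = -75 kJ/mol.

-75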